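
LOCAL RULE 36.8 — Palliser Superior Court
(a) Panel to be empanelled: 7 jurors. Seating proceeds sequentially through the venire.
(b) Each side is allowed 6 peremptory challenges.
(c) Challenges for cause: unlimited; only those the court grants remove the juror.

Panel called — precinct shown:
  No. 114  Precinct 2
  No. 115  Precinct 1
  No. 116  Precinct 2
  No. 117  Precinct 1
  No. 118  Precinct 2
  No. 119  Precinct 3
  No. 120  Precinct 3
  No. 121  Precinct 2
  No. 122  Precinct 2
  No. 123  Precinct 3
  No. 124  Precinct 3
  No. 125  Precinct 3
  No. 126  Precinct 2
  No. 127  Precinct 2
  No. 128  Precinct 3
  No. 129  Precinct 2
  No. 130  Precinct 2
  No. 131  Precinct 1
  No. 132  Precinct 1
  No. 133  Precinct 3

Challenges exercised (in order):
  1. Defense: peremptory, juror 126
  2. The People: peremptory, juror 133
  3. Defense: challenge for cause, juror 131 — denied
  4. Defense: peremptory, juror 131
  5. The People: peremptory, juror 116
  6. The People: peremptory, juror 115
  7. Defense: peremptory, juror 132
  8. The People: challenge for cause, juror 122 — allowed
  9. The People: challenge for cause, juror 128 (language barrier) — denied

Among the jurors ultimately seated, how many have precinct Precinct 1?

Removed: #115, #116, #122, #126, #131, #132, #133.
Seated jurors 1–7: #114, #117, #118, #119, #120, #121, #123.
Of those, in Precinct 1: #117 → 1.

1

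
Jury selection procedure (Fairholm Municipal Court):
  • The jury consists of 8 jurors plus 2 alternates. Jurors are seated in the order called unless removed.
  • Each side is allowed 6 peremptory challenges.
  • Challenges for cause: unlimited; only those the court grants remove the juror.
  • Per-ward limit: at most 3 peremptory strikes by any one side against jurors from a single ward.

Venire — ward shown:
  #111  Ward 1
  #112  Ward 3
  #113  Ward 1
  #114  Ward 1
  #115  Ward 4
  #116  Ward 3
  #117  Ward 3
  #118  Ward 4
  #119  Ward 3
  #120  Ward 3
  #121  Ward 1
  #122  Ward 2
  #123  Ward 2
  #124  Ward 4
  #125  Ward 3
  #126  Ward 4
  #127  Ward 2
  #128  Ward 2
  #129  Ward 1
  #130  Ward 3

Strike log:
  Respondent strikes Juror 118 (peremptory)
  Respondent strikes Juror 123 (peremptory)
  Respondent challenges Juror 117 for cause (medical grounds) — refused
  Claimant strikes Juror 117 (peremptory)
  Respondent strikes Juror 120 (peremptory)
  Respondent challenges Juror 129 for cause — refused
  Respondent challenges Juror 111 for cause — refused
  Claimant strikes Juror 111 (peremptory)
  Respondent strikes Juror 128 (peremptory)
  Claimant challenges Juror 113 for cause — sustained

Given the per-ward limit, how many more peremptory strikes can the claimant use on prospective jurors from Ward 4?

3

Claimant peremptories so far: #117, #111 — 2 of 6 used, 4 left overall.
Against Ward 4: none yet — per-ward cap 3 leaves 3.
Binding limit: min(4, 3) = 3.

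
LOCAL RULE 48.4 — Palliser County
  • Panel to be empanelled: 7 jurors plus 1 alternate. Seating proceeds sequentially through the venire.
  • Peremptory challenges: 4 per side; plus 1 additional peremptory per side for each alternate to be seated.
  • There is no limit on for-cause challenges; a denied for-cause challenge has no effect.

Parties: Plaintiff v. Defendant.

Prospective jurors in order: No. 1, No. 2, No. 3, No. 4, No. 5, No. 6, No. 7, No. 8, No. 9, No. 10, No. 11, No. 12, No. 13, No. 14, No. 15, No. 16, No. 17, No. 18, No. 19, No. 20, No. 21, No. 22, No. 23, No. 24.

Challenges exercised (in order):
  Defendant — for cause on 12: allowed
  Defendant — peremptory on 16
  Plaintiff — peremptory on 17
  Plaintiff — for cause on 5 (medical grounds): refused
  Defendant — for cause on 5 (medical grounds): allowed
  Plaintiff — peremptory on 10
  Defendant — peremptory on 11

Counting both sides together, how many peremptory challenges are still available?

6

Plaintiff allotment: 4 base + 1 × 1 alternate = 5. Defendant allotment: 4 base + 1 × 1 alternate = 5.
Plaintiff peremptories used: #17, #10 — 2 (the for-cause on #5 doesn't count).
Defendant peremptories used: #16, #11 — 2 (for-cause on #12, #5 don't count).
Remaining: (5 − 2) + (5 − 2) = 6.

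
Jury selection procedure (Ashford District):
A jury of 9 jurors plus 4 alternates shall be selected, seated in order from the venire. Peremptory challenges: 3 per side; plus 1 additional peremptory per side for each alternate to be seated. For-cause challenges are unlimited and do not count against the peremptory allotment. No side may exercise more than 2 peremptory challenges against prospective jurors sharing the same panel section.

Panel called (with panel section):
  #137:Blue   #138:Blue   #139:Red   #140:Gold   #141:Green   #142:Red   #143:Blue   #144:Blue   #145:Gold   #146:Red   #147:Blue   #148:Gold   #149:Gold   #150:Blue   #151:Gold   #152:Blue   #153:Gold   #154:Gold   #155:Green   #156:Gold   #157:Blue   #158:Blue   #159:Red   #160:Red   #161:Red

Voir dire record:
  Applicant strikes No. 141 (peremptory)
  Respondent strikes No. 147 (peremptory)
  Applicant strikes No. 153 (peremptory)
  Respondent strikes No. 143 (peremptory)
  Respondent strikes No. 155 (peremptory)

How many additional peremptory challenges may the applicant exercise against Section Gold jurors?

1

Applicant peremptories so far: #141, #153 — 2 of 7 used, 5 left overall.
Against Section Gold: #153 — 1 used; per-section cap 2 leaves 1.
Binding limit: min(5, 1) = 1.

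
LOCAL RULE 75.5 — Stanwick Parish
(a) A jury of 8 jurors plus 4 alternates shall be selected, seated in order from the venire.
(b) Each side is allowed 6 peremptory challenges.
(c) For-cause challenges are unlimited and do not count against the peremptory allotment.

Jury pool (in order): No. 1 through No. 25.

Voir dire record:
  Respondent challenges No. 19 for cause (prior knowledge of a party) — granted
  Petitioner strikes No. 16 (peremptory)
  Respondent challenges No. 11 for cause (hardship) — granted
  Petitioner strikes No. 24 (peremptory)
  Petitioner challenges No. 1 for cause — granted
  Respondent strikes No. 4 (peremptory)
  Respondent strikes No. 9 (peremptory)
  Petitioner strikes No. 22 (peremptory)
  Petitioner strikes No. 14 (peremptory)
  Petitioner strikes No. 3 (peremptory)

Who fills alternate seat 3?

18

Removed: #1, #3, #4, #9, #11, #14, #16, #19, #22, #24.
Seating in order: seats 1–8 → #2, #5, #6, #7, #8, #10, #12, #13; alternates → #15, #17, #18, #20.
So alternate 3 is #18.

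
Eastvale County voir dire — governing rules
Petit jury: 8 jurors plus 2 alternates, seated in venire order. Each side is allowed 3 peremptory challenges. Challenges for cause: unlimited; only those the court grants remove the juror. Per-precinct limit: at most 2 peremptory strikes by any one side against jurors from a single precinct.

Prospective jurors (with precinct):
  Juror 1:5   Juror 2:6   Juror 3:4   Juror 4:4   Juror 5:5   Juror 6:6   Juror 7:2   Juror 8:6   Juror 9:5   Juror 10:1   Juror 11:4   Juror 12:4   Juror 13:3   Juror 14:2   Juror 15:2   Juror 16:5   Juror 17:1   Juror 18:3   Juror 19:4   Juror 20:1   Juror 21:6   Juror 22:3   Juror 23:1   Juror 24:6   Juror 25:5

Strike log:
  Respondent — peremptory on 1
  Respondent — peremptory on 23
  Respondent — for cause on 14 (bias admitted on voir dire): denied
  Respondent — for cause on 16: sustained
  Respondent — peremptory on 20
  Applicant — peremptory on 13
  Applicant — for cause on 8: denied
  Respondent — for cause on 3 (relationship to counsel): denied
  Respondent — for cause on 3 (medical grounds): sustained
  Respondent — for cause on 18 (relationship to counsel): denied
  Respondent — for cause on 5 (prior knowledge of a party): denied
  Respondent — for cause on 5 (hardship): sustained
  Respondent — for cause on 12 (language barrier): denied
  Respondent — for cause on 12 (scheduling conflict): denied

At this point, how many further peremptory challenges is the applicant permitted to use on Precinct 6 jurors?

Applicant peremptories so far: #13 — 1 of 3 used, 2 left overall.
Against Precinct 6: none yet — per-precinct cap 2 leaves 2.
Binding limit: min(2, 2) = 2.

2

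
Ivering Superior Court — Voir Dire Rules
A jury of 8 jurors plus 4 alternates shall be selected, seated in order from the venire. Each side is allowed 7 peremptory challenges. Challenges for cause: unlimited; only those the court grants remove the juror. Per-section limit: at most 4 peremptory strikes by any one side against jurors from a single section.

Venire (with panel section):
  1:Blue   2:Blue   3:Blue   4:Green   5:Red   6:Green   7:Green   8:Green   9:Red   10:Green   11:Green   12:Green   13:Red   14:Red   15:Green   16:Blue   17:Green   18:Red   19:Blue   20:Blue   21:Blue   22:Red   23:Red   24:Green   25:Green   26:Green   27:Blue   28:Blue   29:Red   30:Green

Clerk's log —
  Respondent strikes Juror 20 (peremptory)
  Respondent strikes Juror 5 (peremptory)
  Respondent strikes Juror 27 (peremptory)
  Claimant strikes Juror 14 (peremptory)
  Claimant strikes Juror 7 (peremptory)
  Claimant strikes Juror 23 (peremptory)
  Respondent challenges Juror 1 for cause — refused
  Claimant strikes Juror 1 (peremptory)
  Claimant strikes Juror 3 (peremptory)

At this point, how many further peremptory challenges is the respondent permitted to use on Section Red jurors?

Respondent peremptories so far: #20, #5, #27 — 3 of 7 used, 4 left overall.
Against Section Red: #5 — 1 used; per-section cap 4 leaves 3.
Binding limit: min(4, 3) = 3.

3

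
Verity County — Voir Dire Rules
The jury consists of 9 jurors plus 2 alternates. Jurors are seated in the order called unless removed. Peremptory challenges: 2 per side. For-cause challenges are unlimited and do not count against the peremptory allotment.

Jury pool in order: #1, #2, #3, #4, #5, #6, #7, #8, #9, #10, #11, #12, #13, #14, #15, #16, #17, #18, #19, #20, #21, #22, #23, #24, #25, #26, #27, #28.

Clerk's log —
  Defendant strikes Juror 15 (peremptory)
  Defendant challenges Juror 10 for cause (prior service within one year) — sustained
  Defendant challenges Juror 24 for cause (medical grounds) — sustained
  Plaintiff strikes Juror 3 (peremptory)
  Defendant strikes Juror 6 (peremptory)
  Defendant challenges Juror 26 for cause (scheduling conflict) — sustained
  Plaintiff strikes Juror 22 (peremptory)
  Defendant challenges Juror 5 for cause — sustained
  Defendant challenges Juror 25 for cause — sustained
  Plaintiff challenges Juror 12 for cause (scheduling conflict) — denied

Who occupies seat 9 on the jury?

Removed: #3, #5, #6, #10, #15, #22, #24, #25, #26. (#12 stays — for-cause denied.)
Filling seats in venire order through position 9: #1, #2, #4, #7, #8, #9, #11, #12, #13.
So seat 9 is #13.

13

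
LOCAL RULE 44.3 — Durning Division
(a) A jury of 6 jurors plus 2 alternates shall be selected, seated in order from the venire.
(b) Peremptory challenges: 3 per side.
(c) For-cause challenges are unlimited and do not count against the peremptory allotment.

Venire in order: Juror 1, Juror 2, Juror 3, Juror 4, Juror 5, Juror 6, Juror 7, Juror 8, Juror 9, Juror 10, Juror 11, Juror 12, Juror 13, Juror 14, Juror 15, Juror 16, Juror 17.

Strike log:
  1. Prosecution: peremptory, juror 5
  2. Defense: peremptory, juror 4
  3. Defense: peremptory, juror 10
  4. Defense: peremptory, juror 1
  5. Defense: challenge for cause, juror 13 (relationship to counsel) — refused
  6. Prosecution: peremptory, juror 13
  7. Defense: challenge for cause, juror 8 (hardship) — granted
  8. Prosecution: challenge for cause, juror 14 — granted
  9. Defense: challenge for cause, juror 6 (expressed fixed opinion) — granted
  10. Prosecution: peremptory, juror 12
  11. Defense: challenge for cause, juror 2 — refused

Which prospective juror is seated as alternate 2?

17

Removed: #1, #4, #5, #6, #8, #10, #12, #13, #14. (#2 stays — for-cause denied.)
Filling seats in venire order through position 8: #2, #3, #7, #9, #11, #15, #16, #17.
So alternate 2 is #17.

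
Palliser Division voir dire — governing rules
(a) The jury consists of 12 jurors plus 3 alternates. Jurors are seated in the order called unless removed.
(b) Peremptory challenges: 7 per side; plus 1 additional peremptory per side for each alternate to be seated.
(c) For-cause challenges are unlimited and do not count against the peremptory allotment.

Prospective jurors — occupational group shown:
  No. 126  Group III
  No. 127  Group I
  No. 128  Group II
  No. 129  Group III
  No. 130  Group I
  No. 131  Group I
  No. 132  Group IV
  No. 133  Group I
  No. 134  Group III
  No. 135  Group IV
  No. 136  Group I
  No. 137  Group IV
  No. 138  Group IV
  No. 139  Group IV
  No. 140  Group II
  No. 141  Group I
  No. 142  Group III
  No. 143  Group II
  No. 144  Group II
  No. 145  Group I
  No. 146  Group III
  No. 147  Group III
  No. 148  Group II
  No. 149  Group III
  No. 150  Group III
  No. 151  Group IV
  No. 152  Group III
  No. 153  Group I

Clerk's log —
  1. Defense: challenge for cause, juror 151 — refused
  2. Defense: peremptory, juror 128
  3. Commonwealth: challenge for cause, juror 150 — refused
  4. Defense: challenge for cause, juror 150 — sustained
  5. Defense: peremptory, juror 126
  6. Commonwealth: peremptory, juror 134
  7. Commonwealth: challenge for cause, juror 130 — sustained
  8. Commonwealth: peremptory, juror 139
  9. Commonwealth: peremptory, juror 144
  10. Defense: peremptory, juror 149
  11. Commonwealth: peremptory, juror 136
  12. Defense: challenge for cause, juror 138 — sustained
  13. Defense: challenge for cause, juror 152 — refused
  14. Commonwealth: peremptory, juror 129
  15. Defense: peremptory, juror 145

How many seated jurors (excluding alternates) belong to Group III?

3

Removed: #126, #128, #129, #130, #134, #136, #138, #139, #144, #145, #149, #150.
Seated jurors 1–12: #127, #131, #132, #133, #135, #137, #140, #141, #142, #143, #146, #147 (alternates #148, #151, #152 not counted).
Of those, in Group III: #142, #146, #147 → 3.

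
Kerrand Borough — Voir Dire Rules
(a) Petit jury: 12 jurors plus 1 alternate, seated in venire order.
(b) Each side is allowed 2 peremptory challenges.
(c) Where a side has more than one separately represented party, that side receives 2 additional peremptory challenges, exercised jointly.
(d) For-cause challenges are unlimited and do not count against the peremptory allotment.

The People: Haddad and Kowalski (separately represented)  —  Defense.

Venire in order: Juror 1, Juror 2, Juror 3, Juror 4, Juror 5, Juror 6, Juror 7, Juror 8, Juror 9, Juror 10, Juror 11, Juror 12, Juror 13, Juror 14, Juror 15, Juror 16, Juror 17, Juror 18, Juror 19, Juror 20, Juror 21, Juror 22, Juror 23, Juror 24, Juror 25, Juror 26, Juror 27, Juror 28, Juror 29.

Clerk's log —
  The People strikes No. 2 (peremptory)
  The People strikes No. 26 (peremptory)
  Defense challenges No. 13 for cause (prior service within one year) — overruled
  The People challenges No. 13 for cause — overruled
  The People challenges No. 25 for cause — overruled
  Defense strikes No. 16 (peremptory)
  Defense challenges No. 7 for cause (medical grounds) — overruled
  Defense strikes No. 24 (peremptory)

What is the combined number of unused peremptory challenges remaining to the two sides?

2

The People allotment: 2 base + 2 multi-party = 4. Defense allotment: 2.
The People peremptories used: #2, #26 — 2 (for-cause on #13, #25 don't count).
Defense peremptories used: #16, #24 — 2 (for-cause on #13, #7 don't count).
Remaining: (4 − 2) + (2 − 2) = 2.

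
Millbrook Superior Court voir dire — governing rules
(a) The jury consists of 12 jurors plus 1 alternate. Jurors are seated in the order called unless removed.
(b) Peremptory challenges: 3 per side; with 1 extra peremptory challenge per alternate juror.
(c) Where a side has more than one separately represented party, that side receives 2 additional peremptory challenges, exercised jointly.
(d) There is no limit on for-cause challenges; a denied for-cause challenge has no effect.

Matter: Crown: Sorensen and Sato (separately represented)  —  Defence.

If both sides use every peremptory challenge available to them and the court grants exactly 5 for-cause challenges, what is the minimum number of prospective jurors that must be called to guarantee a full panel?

Seats to fill: 12 + 1 alternates = 13.
Peremptories — Crown: 3 + 1×1 + 2 = 6; Defence: 3 + 1×1 = 4; total 10.
For-cause removals: 5.
Minimum venire: 13 + 10 + 5 = 28.

28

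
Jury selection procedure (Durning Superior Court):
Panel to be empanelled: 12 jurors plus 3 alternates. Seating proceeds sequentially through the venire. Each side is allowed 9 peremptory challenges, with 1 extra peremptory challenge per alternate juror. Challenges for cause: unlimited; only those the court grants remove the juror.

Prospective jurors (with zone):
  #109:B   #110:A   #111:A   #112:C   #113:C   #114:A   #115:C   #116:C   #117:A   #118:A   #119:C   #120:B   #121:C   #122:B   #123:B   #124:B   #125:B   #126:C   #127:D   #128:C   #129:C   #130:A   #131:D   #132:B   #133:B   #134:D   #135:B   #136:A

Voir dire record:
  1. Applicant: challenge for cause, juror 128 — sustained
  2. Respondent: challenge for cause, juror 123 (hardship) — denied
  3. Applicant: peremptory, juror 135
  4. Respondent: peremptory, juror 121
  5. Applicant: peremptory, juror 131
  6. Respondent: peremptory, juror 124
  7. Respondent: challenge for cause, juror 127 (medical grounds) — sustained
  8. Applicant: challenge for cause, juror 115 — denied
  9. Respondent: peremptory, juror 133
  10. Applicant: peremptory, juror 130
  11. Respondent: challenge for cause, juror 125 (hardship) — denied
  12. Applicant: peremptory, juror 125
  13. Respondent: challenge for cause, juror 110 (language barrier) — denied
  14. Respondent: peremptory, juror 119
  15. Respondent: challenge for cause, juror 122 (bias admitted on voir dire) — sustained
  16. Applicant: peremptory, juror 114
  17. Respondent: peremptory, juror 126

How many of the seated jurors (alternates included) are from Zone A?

5

Removed: #114, #119, #121, #122, #124, #125, #126, #127, #128, #130, #131, #133, #135.
Seated (15 incl. alternates): #109, #110, #111, #112, #113, #115, #116, #117, #118, #120, #123, #129, #132, #134, #136.
Of those, in Zone A: #110, #111, #117, #118, #136 → 5.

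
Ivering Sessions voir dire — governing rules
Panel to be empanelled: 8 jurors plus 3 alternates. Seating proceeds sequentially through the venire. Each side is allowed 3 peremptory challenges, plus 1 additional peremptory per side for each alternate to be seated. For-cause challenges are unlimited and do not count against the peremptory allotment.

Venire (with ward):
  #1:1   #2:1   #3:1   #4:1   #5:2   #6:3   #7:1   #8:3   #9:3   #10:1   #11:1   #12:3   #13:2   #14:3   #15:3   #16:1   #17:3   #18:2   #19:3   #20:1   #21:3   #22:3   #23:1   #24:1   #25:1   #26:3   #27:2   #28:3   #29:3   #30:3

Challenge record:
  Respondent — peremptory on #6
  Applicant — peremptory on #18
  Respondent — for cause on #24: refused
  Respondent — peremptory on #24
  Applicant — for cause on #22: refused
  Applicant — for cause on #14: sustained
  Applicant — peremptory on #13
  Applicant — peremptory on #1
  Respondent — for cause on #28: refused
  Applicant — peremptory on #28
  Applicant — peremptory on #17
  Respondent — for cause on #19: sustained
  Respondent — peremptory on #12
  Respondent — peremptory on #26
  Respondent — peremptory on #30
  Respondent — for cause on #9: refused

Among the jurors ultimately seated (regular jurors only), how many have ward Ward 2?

1

Removed: #1, #6, #12, #13, #14, #17, #18, #19, #24, #26, #28, #30.
Seated jurors 1–8: #2, #3, #4, #5, #7, #8, #9, #10 (alternates #11, #15, #16 not counted).
Of those, in Ward 2: #5 → 1.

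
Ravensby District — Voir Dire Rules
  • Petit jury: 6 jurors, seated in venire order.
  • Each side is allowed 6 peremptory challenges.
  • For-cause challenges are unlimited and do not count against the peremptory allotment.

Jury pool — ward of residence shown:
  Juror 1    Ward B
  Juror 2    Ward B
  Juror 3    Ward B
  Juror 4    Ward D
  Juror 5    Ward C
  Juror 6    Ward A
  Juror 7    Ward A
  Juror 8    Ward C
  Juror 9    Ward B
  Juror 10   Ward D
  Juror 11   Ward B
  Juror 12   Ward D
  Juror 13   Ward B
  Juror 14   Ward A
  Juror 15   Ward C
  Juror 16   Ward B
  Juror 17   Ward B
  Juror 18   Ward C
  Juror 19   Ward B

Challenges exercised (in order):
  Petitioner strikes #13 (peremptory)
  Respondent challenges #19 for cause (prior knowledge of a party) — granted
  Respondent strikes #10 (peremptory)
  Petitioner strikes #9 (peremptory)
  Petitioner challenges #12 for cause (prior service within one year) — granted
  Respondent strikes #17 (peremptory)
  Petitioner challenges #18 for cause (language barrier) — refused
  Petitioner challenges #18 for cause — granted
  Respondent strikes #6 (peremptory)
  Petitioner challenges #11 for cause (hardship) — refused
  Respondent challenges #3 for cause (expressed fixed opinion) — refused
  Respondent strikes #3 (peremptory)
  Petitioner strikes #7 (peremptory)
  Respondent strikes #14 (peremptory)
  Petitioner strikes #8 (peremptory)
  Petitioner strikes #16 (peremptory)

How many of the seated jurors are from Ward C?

Removed: #3, #6, #7, #8, #9, #10, #12, #13, #14, #16, #17, #18, #19.
Seated jurors 1–6: #1, #2, #4, #5, #11, #15.
Of those, in Ward C: #5, #15 → 2.

2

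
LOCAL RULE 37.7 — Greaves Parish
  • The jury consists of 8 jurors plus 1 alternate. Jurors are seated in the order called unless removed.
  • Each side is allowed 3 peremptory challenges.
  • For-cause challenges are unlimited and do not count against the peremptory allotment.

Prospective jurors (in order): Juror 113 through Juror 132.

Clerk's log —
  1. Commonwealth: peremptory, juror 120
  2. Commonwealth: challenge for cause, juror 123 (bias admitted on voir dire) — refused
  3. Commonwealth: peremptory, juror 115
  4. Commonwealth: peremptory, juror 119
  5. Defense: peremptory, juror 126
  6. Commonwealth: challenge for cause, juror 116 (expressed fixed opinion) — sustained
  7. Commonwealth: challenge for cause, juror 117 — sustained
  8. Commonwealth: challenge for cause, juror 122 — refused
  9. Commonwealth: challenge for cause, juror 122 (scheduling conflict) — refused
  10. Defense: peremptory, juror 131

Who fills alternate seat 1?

127

Removed: #115, #116, #117, #119, #120, #126, #131. (#122, #123 stay — for-cause denied.)
Filling seats in venire order through position 9: #113, #114, #118, #121, #122, #123, #124, #125, #127.
So alternate 1 is #127.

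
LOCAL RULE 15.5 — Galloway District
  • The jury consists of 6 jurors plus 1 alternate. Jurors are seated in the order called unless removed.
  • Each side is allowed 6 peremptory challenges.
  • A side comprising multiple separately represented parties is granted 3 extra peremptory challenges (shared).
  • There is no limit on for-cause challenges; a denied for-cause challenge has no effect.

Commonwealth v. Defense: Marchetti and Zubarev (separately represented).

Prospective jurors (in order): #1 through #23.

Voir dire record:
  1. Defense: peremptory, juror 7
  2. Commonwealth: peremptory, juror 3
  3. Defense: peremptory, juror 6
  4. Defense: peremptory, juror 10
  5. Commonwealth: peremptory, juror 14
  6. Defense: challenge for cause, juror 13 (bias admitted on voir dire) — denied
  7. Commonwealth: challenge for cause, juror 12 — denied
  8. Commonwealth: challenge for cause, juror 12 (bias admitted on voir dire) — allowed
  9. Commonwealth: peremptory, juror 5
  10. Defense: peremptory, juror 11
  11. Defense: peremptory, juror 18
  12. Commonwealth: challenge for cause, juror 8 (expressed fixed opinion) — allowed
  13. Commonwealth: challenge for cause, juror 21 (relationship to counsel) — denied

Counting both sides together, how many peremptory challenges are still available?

7

Commonwealth allotment: 6. Defense allotment: 6 base + 3 multi-party = 9.
Commonwealth peremptories used: #3, #14, #5 — 3 (for-cause on #12, #12, #8, #21 don't count).
Defense peremptories used: #7, #6, #10, #11, #18 — 5 (the for-cause on #13 doesn't count).
Remaining: (6 − 3) + (9 − 5) = 7.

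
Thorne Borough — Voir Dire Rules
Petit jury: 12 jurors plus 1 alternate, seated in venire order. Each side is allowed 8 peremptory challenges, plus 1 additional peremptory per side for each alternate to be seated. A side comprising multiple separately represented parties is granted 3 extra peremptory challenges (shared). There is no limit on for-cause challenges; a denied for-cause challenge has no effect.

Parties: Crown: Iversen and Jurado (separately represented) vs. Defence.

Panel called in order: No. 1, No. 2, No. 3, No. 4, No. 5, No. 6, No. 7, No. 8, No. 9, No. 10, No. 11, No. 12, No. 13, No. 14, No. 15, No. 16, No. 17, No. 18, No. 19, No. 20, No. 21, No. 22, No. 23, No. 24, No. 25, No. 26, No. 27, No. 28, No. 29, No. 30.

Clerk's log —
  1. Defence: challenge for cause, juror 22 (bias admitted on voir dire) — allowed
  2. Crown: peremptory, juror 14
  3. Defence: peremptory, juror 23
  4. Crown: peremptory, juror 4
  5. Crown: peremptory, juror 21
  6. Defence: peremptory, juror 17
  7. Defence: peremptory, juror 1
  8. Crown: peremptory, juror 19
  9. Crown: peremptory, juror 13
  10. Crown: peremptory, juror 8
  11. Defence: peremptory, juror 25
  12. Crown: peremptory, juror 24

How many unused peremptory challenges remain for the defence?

5

Defence allotment: 8 base + 1 × 1 alternate = 9.
Defence peremptories used: #23, #17, #1, #25 — 4 (the for-cause on #22 doesn't count).
Remaining: 9 − 4 = 5.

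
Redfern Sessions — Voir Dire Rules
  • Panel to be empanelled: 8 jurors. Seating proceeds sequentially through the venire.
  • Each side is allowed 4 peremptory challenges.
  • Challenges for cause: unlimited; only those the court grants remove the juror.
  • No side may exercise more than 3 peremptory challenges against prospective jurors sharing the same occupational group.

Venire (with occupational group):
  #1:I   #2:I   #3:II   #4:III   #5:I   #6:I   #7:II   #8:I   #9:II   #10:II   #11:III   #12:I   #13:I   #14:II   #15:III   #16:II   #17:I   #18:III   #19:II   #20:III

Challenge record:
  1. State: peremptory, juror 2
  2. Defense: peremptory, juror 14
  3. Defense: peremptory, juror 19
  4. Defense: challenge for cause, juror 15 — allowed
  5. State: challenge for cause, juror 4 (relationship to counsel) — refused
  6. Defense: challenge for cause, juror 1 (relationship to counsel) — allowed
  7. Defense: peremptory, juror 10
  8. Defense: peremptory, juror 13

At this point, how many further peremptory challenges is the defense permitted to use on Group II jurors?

0

Defense peremptories so far: #14, #19, #10, #13 — 4 of 4 used, 0 left overall.
Against Group II: #14, #19, #10 — 3 used; per-group cap 3 leaves 0.
Binding limit: min(0, 0) = 0.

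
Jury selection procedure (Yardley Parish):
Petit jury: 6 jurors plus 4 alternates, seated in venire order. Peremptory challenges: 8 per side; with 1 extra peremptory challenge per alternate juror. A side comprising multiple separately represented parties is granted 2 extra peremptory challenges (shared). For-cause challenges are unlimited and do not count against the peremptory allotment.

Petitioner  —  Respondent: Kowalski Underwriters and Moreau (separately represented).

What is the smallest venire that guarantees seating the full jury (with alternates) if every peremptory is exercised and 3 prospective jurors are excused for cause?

39

Seats to fill: 6 + 4 alternates = 10.
Peremptories — Petitioner: 8 + 1×4 = 12; Respondent: 8 + 1×4 + 2 = 14; total 26.
For-cause removals: 3.
Minimum venire: 10 + 26 + 3 = 39.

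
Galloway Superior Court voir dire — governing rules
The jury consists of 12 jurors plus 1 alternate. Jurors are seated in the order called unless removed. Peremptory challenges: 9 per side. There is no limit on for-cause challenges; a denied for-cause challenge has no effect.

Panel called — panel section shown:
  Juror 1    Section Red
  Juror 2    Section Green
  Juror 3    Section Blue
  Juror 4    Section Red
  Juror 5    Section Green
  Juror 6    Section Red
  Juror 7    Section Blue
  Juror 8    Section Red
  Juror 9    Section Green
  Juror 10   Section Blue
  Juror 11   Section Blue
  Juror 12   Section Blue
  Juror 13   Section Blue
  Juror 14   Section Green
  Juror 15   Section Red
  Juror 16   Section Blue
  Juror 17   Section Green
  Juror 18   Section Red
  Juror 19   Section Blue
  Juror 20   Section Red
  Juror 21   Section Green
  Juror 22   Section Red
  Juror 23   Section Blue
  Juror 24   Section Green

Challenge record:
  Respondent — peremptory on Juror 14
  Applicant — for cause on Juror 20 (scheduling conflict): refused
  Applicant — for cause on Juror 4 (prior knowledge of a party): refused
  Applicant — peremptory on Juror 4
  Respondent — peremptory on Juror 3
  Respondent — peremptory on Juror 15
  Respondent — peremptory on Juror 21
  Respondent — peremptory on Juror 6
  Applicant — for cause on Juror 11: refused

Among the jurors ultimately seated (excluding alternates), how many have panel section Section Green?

4

Removed: #3, #4, #6, #14, #15, #21.
Seated jurors 1–12: #1, #2, #5, #7, #8, #9, #10, #11, #12, #13, #16, #17 (alternates #18 not counted).
Of those, in Section Green: #2, #5, #9, #17 → 4.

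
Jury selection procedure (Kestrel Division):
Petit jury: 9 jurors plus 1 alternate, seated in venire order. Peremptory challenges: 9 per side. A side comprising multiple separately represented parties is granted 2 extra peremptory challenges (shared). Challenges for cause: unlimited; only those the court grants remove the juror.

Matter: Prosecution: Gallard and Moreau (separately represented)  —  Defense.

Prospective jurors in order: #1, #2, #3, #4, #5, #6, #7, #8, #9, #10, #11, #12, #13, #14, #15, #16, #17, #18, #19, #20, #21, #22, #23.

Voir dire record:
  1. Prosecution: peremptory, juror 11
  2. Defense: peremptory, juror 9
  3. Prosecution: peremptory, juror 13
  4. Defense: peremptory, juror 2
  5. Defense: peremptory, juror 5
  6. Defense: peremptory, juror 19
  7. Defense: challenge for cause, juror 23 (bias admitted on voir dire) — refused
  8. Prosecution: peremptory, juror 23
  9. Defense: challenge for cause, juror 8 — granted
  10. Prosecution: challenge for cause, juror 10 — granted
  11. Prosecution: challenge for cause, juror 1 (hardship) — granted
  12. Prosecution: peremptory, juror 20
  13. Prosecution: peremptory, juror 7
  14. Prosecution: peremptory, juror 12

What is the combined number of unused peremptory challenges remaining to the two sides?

10

Prosecution allotment: 9 base + 2 multi-party = 11. Defense allotment: 9.
Prosecution peremptories used: #11, #13, #23, #20, #7, #12 — 6 (for-cause on #10, #1 don't count).
Defense peremptories used: #9, #2, #5, #19 — 4 (for-cause on #23, #8 don't count).
Remaining: (11 − 6) + (9 − 4) = 10.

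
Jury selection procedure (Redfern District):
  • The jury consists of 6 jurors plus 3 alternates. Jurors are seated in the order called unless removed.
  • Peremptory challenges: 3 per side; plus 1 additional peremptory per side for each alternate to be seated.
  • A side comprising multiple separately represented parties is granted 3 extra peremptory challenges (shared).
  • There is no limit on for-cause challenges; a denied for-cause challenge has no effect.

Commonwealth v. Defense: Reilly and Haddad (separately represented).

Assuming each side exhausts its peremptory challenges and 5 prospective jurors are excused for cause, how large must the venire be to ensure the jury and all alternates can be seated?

Seats to fill: 6 + 3 alternates = 9.
Peremptories — Commonwealth: 3 + 1×3 = 6; Defense: 3 + 1×3 + 3 = 9; total 15.
For-cause removals: 5.
Minimum venire: 9 + 15 + 5 = 29.

29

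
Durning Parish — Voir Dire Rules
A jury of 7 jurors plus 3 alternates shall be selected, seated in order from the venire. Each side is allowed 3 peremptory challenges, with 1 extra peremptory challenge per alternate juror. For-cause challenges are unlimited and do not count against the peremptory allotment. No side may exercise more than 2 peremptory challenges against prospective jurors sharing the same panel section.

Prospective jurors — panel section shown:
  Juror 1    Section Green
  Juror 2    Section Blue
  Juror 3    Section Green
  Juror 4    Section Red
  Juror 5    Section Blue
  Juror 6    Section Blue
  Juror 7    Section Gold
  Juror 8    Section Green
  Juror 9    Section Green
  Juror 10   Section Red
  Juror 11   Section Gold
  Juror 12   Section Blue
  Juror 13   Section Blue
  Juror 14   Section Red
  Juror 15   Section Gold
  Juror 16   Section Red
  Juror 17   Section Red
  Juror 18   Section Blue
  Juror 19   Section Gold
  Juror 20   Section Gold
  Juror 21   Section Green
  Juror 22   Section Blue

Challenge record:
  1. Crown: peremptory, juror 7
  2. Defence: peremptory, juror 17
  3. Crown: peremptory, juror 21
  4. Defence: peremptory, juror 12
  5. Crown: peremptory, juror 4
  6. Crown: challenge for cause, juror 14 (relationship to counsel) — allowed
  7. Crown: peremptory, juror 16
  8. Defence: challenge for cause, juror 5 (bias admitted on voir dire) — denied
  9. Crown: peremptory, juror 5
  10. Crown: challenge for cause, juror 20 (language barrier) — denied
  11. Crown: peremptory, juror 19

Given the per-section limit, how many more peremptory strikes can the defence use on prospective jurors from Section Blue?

1

Defence peremptories so far: #17, #12 — 2 of 6 used, 4 left overall.
Against Section Blue: #12 — 1 used; per-section cap 2 leaves 1.
Binding limit: min(4, 1) = 1.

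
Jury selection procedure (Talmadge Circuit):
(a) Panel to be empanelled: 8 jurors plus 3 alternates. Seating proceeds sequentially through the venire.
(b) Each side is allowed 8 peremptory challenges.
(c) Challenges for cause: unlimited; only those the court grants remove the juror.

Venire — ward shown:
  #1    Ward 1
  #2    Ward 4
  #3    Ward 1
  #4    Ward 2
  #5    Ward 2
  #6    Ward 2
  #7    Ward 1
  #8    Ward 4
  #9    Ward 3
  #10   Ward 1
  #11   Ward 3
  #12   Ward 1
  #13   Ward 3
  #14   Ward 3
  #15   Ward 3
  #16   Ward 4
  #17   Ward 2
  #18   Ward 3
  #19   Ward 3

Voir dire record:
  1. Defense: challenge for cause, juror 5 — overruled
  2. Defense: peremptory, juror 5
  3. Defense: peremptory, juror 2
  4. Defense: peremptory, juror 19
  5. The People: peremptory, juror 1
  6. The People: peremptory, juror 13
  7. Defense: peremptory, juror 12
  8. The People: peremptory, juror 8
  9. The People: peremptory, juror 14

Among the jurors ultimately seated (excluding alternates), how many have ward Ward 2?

Removed: #1, #2, #5, #8, #12, #13, #14, #19.
Seated jurors 1–8: #3, #4, #6, #7, #9, #10, #11, #15 (alternates #16, #17, #18 not counted).
Of those, in Ward 2: #4, #6 → 2.

2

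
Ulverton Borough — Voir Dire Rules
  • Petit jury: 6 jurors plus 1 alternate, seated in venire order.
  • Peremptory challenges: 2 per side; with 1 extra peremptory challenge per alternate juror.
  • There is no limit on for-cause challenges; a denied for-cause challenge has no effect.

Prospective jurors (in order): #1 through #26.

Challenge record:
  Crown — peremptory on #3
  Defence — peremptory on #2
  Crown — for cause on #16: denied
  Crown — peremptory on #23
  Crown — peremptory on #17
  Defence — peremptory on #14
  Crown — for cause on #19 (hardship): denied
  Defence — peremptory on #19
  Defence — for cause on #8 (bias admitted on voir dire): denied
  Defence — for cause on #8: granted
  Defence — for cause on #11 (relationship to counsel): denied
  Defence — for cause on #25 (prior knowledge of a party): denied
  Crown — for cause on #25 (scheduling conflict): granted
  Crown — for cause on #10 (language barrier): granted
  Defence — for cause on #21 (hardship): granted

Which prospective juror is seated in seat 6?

Removed: #2, #3, #8, #10, #14, #17, #19, #21, #23, #25. (#11, #16 stay — for-cause denied.)
Filling seats in venire order through position 6: #1, #4, #5, #6, #7, #9.
So seat 6 is #9.

9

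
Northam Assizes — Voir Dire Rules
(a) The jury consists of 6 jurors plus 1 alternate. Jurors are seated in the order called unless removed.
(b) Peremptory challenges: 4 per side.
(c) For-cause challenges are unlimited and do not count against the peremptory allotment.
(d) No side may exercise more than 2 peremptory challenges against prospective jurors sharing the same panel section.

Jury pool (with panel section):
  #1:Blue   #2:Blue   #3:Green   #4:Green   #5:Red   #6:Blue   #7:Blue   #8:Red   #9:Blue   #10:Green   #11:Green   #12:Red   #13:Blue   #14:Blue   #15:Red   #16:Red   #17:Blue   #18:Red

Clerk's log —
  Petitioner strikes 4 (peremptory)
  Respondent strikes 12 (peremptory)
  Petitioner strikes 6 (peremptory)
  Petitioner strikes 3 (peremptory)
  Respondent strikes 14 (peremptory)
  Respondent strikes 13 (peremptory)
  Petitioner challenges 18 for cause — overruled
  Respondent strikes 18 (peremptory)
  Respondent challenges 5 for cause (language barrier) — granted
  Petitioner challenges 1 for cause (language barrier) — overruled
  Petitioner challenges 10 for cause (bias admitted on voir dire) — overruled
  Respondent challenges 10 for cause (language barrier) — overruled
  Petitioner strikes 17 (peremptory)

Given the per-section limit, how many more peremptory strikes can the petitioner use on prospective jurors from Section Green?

Petitioner peremptories so far: #4, #6, #3, #17 — 4 of 4 used, 0 left overall.
Against Section Green: #4, #3 — 2 used; per-section cap 2 leaves 0.
Binding limit: min(0, 0) = 0.

0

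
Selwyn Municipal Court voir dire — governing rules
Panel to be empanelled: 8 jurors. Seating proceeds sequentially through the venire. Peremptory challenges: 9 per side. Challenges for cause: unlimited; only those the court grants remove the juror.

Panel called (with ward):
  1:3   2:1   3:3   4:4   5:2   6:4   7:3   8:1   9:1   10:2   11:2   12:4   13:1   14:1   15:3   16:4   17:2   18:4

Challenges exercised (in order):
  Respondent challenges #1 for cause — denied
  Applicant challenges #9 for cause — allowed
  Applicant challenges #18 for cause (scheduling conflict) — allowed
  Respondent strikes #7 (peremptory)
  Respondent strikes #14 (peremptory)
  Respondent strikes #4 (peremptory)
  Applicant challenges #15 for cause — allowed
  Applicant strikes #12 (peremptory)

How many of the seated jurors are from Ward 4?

Removed: #4, #7, #9, #12, #14, #15, #18.
Seated jurors 1–8: #1, #2, #3, #5, #6, #8, #10, #11.
Of those, in Ward 4: #6 → 1.

1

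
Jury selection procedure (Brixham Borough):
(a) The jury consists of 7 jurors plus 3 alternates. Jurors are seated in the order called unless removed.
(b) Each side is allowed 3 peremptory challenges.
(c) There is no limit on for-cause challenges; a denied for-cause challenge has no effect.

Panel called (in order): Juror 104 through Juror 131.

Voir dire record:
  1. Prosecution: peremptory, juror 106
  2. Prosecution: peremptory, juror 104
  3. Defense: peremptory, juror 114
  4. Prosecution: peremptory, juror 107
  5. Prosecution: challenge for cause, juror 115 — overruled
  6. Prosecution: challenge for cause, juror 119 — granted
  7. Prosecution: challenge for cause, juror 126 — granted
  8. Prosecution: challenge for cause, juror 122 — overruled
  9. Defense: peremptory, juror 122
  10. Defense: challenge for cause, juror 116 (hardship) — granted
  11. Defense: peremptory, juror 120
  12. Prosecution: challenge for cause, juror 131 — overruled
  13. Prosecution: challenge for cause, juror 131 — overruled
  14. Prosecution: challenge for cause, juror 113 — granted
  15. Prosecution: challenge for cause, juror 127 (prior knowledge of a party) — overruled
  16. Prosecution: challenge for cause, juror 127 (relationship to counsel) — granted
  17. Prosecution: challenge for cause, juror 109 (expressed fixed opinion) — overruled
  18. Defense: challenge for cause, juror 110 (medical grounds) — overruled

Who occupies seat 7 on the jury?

Removed: #104, #106, #107, #113, #114, #116, #119, #120, #122, #126, #127. (#109, #110, #115, #131 stay — for-cause denied.)
Seating in order: seats 1–7 → #105, #108, #109, #110, #111, #112, #115; alternates → #117, #118, #121.
So seat 7 is #115.

115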